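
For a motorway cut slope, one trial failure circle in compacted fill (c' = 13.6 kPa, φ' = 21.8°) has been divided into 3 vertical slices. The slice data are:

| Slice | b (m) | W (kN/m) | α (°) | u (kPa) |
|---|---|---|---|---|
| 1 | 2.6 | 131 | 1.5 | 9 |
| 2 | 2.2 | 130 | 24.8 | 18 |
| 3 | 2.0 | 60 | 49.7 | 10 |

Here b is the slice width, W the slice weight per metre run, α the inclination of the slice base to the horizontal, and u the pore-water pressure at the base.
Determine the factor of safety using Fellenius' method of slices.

Ordinary method of slices: FS = Σ[c'·Δl_i + (W_i cosα_i − u_i·Δl_i)·tanφ'] / Σ W_i sinα_i, with Δl_i = b_i / cosα_i.
Slice 1: Δl = 2.6/cos1.5° = 2.601 m; N'_1 = 131·cos1.5° − 9·2.601 = 107.5; c'Δl = 35.37; W sinα = 3.4
Slice 2: Δl = 2.2/cos24.8° = 2.424 m; N'_2 = 130·cos24.8° − 18·2.424 = 74.4; c'Δl = 32.96; W sinα = 54.5
Slice 3: Δl = 2.0/cos49.7° = 3.092 m; N'_3 = 60·cos49.7° − 10·3.092 = 7.9; c'Δl = 42.05; W sinα = 45.8
Σc'Δl = 110.4 kN/m; ΣN' = 189.8 kN/m; ΣW sinα = 103.7 kN/m
Resisting = 110.4 + 189.8·tan21.8° = 110.4 + 75.9 = 186.3 kN/m
FS = 186.3 / 103.7 = 1.796

FS = 1.80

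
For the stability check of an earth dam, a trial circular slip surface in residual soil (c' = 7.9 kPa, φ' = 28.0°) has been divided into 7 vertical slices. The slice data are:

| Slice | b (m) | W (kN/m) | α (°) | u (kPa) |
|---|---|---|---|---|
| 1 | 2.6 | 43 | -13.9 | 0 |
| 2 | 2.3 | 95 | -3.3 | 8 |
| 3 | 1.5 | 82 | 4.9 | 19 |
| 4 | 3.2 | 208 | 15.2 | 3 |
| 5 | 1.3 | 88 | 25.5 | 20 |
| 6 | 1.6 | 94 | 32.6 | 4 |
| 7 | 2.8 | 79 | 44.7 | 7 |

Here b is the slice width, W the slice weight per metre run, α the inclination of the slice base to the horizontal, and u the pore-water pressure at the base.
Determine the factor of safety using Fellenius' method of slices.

FS = 2.15

Ordinary method of slices: FS = Σ[c'·Δl_i + (W_i cosα_i − u_i·Δl_i)·tanφ'] / Σ W_i sinα_i, with Δl_i = b_i / cosα_i.
Slice 1: Δl = 2.6/cos(-13.9°) = 2.678 m; N'_1 = 43·cos(-13.9°) − 0·2.678 = 41.7; c'Δl = 21.16; W sinα = -10.3
Slice 2: Δl = 2.3/cos(-3.3°) = 2.304 m; N'_2 = 95·cos(-3.3°) − 8·2.304 = 76.4; c'Δl = 18.20; W sinα = -5.5
Slice 3: Δl = 1.5/cos4.9° = 1.506 m; N'_3 = 82·cos4.9° − 19·1.506 = 53.1; c'Δl = 11.89; W sinα = 7.0
Slice 4: Δl = 3.2/cos15.2° = 3.316 m; N'_4 = 208·cos15.2° − 3·3.316 = 190.8; c'Δl = 26.20; W sinα = 54.5
Slice 5: Δl = 1.3/cos25.5° = 1.440 m; N'_5 = 88·cos25.5° − 20·1.440 = 50.6; c'Δl = 11.38; W sinα = 37.9
Slice 6: Δl = 1.6/cos32.6° = 1.899 m; N'_6 = 94·cos32.6° − 4·1.899 = 71.6; c'Δl = 15.00; W sinα = 50.6
Slice 7: Δl = 2.8/cos44.7° = 3.939 m; N'_7 = 79·cos44.7° − 7·3.939 = 28.6; c'Δl = 31.12; W sinα = 55.6
Σc'Δl = 135.0 kN/m; ΣN' = 512.8 kN/m; ΣW sinα = 189.8 kN/m
Resisting = 135.0 + 512.8·tan28.0° = 135.0 + 272.7 = 407.6 kN/m
FS = 407.6 / 189.8 = 2.147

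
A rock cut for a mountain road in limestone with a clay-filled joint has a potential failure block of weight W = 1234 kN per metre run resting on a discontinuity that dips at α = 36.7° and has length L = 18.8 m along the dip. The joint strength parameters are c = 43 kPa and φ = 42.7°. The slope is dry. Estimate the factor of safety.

Resolving the block weight along and normal to the plane and applying the Mohr–Coulomb strength on the joint:
N' = W cosα = 1234·cos36.7° = 989.4 kN/m
Driving force T = W sinα = 1234·sin36.7° = 737.5 kN/m
Resisting force R = c·L + N'·tanφ = 43·18.8 + 989.4·tan42.7° = 808.4 + 913.0 = 1721.4 kN/m
FS = R / T = 1721.4 / 737.5 = 2.334

FS = 2.33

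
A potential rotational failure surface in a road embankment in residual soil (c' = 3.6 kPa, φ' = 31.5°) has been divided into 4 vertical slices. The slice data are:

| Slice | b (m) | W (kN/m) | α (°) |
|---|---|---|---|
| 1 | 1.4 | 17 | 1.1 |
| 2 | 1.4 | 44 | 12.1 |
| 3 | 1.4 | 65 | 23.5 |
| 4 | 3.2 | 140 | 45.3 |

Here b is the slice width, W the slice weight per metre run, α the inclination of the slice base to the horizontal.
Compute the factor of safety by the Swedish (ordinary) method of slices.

FS = 1.23

Ordinary method of slices: FS = Σ[c'·Δl_i + (W_i cosα_i)·tanφ'] / Σ W_i sinα_i, with Δl_i = b_i / cosα_i.
Slice 1: Δl = 1.4/cos1.1° = 1.400 m; N'_1 = 17·cos1.1° = 17.0; c'Δl = 5.04; W sinα = 0.3
Slice 2: Δl = 1.4/cos12.1° = 1.432 m; N'_2 = 44·cos12.1° = 43.0; c'Δl = 5.15; W sinα = 9.2
Slice 3: Δl = 1.4/cos23.5° = 1.527 m; N'_3 = 65·cos23.5° = 59.6; c'Δl = 5.50; W sinα = 25.9
Slice 4: Δl = 3.2/cos45.3° = 4.549 m; N'_4 = 140·cos45.3° = 98.5; c'Δl = 16.38; W sinα = 99.5
Σc'Δl = 32.1 kN/m; ΣN' = 218.1 kN/m; ΣW sinα = 135.0 kN/m
Resisting = 32.1 + 218.1·tan31.5° = 32.1 + 133.7 = 165.7 kN/m
FS = 165.7 / 135.0 = 1.228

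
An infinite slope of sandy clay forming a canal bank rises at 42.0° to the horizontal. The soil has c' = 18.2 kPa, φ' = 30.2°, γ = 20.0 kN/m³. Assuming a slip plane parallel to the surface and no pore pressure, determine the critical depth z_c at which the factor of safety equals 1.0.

Setting FS = 1.00 in FS = [c' + γz cos²β tanφ'] / [γz sinβ cosβ] and solving for z:
z = c' / [γ cosβ (FS·sinβ − cosβ·tanφ')]
  = 18.2 / [20.0·cos42.0°·(1.00·sin42.0° − cos42.0°·tan30.2°)]
  = 18.2 / [20.0·0.7431·(1.00·0.6691 − 0.7431·0.5820)]
  = 18.2 / 3.5167 = 5.175 m

z_c = 5.18 m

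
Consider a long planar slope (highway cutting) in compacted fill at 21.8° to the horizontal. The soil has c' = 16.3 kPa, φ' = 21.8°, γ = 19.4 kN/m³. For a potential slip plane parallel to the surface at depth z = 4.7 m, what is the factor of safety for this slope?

FS = 1.52

For an infinite slope with a slip plane parallel to the surface (no pore pressure): FS = [c' + γz cos²β tanφ'] / [γz sinβ cosβ].
γz = 19.4·4.7 = 91.18 kN/m²
Numerator = 16.3 + 91.18·cos²21.8°·tan21.8° = 16.3 + 91.18·0.8621·0.4000 = 47.740 kPa
Denominator = 91.18·sin21.8°·cos21.8° = 91.18·0.3714·0.9285 = 31.440 kPa
FS = 47.740 / 31.440 = 1.518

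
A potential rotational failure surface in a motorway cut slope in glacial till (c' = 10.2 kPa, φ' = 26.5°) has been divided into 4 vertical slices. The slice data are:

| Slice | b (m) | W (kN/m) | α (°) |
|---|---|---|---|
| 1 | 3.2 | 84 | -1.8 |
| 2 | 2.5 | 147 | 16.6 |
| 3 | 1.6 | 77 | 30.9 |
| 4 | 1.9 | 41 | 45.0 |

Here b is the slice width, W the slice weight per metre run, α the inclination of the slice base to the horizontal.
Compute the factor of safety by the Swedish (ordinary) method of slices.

FS = 2.46

Ordinary method of slices: FS = Σ[c'·Δl_i + (W_i cosα_i)·tanφ'] / Σ W_i sinα_i, with Δl_i = b_i / cosα_i.
Slice 1: Δl = 3.2/cos(-1.8°) = 3.202 m; N'_1 = 84·cos(-1.8°) = 84.0; c'Δl = 32.66; W sinα = -2.6
Slice 2: Δl = 2.5/cos16.6° = 2.609 m; N'_2 = 147·cos16.6° = 140.9; c'Δl = 26.61; W sinα = 42.0
Slice 3: Δl = 1.6/cos30.9° = 1.865 m; N'_3 = 77·cos30.9° = 66.1; c'Δl = 19.02; W sinα = 39.5
Slice 4: Δl = 1.9/cos45.0° = 2.687 m; N'_4 = 41·cos45.0° = 29.0; c'Δl = 27.41; W sinα = 29.0
Σc'Δl = 105.7 kN/m; ΣN' = 319.9 kN/m; ΣW sinα = 107.9 kN/m
Resisting = 105.7 + 319.9·tan26.5° = 105.7 + 159.5 = 265.2 kN/m
FS = 265.2 / 107.9 = 2.458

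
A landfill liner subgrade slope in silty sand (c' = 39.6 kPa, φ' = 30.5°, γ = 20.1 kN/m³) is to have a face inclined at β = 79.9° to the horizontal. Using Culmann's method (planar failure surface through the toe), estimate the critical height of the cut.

Culmann's analysis gives the critical failure plane at α_cr = (β + φ')/2 = (79.9 + 30.5)/2 = 55.2°, and the critical height
H_c = (4c'/γ) · sinβ cosφ' / [1 − cos(β − φ')]
    = (4·39.6/20.1) · sin79.9°·cos30.5° / [1 − cos(49.4°)]
    = 7.881 · 0.9845·0.8616 / [1 − 0.6508]
    = 7.881 · 0.8483 / 0.3492
    = 19.14 m

H_c = 19.14 m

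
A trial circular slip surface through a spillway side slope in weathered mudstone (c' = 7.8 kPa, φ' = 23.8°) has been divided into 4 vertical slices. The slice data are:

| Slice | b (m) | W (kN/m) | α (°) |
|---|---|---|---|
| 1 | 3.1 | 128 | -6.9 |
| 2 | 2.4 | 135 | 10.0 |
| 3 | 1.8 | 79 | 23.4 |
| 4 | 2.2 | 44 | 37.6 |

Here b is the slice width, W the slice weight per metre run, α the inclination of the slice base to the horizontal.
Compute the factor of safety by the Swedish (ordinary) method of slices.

Ordinary method of slices: FS = Σ[c'·Δl_i + (W_i cosα_i)·tanφ'] / Σ W_i sinα_i, with Δl_i = b_i / cosα_i.
Slice 1: Δl = 3.1/cos(-6.9°) = 3.123 m; N'_1 = 128·cos(-6.9°) = 127.1; c'Δl = 24.36; W sinα = -15.4
Slice 2: Δl = 2.4/cos10.0° = 2.437 m; N'_2 = 135·cos10.0° = 132.9; c'Δl = 19.01; W sinα = 23.4
Slice 3: Δl = 1.8/cos23.4° = 1.961 m; N'_3 = 79·cos23.4° = 72.5; c'Δl = 15.30; W sinα = 31.4
Slice 4: Δl = 2.2/cos37.6° = 2.777 m; N'_4 = 44·cos37.6° = 34.9; c'Δl = 21.66; W sinα = 26.8
Σc'Δl = 80.3 kN/m; ΣN' = 367.4 kN/m; ΣW sinα = 66.3 kN/m
Resisting = 80.3 + 367.4·tan23.8° = 80.3 + 162.0 = 242.4 kN/m
FS = 242.4 / 66.3 = 3.656

FS = 3.66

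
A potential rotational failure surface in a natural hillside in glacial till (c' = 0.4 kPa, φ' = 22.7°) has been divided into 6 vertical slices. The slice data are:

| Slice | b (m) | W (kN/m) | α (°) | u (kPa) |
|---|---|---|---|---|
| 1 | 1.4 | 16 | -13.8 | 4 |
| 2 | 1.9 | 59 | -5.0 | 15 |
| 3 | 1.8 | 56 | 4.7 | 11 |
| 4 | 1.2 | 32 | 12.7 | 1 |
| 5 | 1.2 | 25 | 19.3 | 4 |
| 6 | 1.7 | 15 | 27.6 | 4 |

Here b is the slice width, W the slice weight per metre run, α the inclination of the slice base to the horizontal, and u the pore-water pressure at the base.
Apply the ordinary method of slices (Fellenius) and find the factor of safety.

Ordinary method of slices: FS = Σ[c'·Δl_i + (W_i cosα_i − u_i·Δl_i)·tanφ'] / Σ W_i sinα_i, with Δl_i = b_i / cosα_i.
Slice 1: Δl = 1.4/cos(-13.8°) = 1.442 m; N'_1 = 16·cos(-13.8°) − 4·1.442 = 9.8; c'Δl = 0.58; W sinα = -3.8
Slice 2: Δl = 1.9/cos(-5.0°) = 1.907 m; N'_2 = 59·cos(-5.0°) − 15·1.907 = 30.2; c'Δl = 0.76; W sinα = -5.1
Slice 3: Δl = 1.8/cos4.7° = 1.806 m; N'_3 = 56·cos4.7° − 11·1.806 = 35.9; c'Δl = 0.72; W sinα = 4.6
Slice 4: Δl = 1.2/cos12.7° = 1.230 m; N'_4 = 32·cos12.7° − 1·1.230 = 30.0; c'Δl = 0.49; W sinα = 7.0
Slice 5: Δl = 1.2/cos19.3° = 1.271 m; N'_5 = 25·cos19.3° − 4·1.271 = 18.5; c'Δl = 0.51; W sinα = 8.3
Slice 6: Δl = 1.7/cos27.6° = 1.918 m; N'_6 = 15·cos27.6° − 4·1.918 = 5.6; c'Δl = 0.77; W sinα = 6.9
Σc'Δl = 3.8 kN/m; ΣN' = 130.0 kN/m; ΣW sinα = 17.9 kN/m
Resisting = 3.8 + 130.0·tan22.7° = 3.8 + 54.4 = 58.2 kN/m
FS = 58.2 / 17.9 = 3.256

FS = 3.26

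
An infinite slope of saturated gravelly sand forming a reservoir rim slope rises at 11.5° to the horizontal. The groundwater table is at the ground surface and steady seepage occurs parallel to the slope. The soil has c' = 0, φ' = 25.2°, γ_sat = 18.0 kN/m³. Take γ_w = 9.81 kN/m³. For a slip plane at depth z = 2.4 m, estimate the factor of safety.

With seepage parallel to the slope and the water table at the surface, the effective normal stress on the slip plane uses the buoyant unit weight γ' = γ_sat − γ_w while the driving shear stress uses γ_sat:
FS = [c' + γ' z cos²β tanφ'] / [γ_sat z sinβ cosβ]
(For c' = 0 this reduces to FS = (γ'/γ_sat)·tanφ'/tanβ.)
γ' = 18.0 − 9.81 = 8.19 kN/m³
Numerator = 0.0 + 8.19·2.4·cos²11.5°·tan25.2° = 0.0 + 8.19·2.4·0.9603·0.4706 = 8.882 kPa
Denominator = 18.0·2.4·sin11.5°·cos11.5° = 18.0·2.4·0.1994·0.9799 = 8.440 kPa
FS = 8.882 / 8.440 = 1.052

FS = 1.05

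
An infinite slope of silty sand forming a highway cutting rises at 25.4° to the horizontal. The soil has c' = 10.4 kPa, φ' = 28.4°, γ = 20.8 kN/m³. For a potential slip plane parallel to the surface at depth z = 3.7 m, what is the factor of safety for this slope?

For an infinite slope with a slip plane parallel to the surface (no pore pressure): FS = [c' + γz cos²β tanφ'] / [γz sinβ cosβ].
γz = 20.8·3.7 = 76.96 kN/m²
Numerator = 10.4 + 76.96·cos²25.4°·tan28.4° = 10.4 + 76.96·0.8160·0.5407 = 44.356 kPa
Denominator = 76.96·sin25.4°·cos25.4° = 76.96·0.4289·0.9033 = 29.820 kPa
FS = 44.356 / 29.820 = 1.487

FS = 1.49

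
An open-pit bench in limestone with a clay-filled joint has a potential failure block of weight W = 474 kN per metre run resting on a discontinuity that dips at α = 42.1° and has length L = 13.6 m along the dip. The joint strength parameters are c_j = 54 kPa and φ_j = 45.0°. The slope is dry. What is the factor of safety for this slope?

FS = 3.42

Resolving the block weight along and normal to the plane and applying the Mohr–Coulomb strength on the joint:
N' = W cosα = 474·cos42.1° = 351.7 kN/m
Driving force T = W sinα = 474·sin42.1° = 317.8 kN/m
Resisting force R = c_j·L + N'·tanφ_j = 54·13.6 + 351.7·tan45.0° = 734.4 + 351.7 = 1086.1 kN/m
FS = R / T = 1086.1 / 317.8 = 3.418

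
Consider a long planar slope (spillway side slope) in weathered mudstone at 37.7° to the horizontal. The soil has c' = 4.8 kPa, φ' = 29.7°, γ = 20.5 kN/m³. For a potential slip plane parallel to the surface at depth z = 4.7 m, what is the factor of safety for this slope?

FS = 0.84

For an infinite slope with a slip plane parallel to the surface (no pore pressure): FS = [c' + γz cos²β tanφ'] / [γz sinβ cosβ].
γz = 20.5·4.7 = 96.35 kN/m²
Numerator = 4.8 + 96.35·cos²37.7°·tan29.7° = 4.8 + 96.35·0.6260·0.5704 = 39.205 kPa
Denominator = 96.35·sin37.7°·cos37.7° = 96.35·0.6115·0.7912 = 46.619 kPa
FS = 39.205 / 46.619 = 0.841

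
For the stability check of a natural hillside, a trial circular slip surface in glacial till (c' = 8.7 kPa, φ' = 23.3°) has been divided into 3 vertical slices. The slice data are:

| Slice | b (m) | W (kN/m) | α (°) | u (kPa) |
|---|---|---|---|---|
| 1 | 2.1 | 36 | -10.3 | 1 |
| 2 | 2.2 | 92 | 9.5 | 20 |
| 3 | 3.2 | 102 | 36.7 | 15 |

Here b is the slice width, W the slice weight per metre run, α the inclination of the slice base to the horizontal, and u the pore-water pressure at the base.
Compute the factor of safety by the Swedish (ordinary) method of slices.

FS = 1.67

Ordinary method of slices: FS = Σ[c'·Δl_i + (W_i cosα_i − u_i·Δl_i)·tanφ'] / Σ W_i sinα_i, with Δl_i = b_i / cosα_i.
Slice 1: Δl = 2.1/cos(-10.3°) = 2.134 m; N'_1 = 36·cos(-10.3°) − 1·2.134 = 33.3; c'Δl = 18.57; W sinα = -6.4
Slice 2: Δl = 2.2/cos9.5° = 2.231 m; N'_2 = 92·cos9.5° − 20·2.231 = 46.1; c'Δl = 19.41; W sinα = 15.2
Slice 3: Δl = 3.2/cos36.7° = 3.991 m; N'_3 = 102·cos36.7° − 15·3.991 = 21.9; c'Δl = 34.72; W sinα = 61.0
Σc'Δl = 72.7 kN/m; ΣN' = 101.3 kN/m; ΣW sinα = 69.7 kN/m
Resisting = 72.7 + 101.3·tan23.3° = 72.7 + 43.6 = 116.3 kN/m
FS = 116.3 / 69.7 = 1.669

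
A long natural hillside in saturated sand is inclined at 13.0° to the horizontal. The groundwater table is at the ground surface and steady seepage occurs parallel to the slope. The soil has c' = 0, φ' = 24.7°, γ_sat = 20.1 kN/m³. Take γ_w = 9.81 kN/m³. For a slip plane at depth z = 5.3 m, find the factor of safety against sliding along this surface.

FS = 1.02

With seepage parallel to the slope and the water table at the surface, the effective normal stress on the slip plane uses the buoyant unit weight γ' = γ_sat − γ_w while the driving shear stress uses γ_sat:
FS = [c' + γ' z cos²β tanφ'] / [γ_sat z sinβ cosβ]
(For c' = 0 this reduces to FS = (γ'/γ_sat)·tanφ'/tanβ.)
γ' = 20.1 − 9.81 = 10.29 kN/m³
Numerator = 0.0 + 10.29·5.3·cos²13.0°·tan24.7° = 0.0 + 10.29·5.3·0.9494·0.4599 = 23.815 kPa
Denominator = 20.1·5.3·sin13.0°·cos13.0° = 20.1·5.3·0.2250·0.9744 = 23.350 kPa
FS = 23.815 / 23.350 = 1.020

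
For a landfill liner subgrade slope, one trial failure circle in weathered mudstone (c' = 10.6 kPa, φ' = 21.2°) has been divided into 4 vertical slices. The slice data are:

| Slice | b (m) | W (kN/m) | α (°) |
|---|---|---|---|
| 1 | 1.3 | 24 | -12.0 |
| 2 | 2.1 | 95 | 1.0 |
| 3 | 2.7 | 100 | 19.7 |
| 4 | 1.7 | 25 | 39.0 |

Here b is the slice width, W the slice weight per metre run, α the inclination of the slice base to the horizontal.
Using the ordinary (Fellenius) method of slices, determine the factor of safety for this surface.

FS = 3.90

Ordinary method of slices: FS = Σ[c'·Δl_i + (W_i cosα_i)·tanφ'] / Σ W_i sinα_i, with Δl_i = b_i / cosα_i.
Slice 1: Δl = 1.3/cos(-12.0°) = 1.329 m; N'_1 = 24·cos(-12.0°) = 23.5; c'Δl = 14.09; W sinα = -5.0
Slice 2: Δl = 2.1/cos1.0° = 2.100 m; N'_2 = 95·cos1.0° = 95.0; c'Δl = 22.26; W sinα = 1.7
Slice 3: Δl = 2.7/cos19.7° = 2.868 m; N'_3 = 100·cos19.7° = 94.1; c'Δl = 30.40; W sinα = 33.7
Slice 4: Δl = 1.7/cos39.0° = 2.187 m; N'_4 = 25·cos39.0° = 19.4; c'Δl = 23.19; W sinα = 15.7
Σc'Δl = 89.9 kN/m; ΣN' = 232.0 kN/m; ΣW sinα = 46.1 kN/m
Resisting = 89.9 + 232.0·tan21.2° = 89.9 + 90.0 = 179.9 kN/m
FS = 179.9 / 46.1 = 3.902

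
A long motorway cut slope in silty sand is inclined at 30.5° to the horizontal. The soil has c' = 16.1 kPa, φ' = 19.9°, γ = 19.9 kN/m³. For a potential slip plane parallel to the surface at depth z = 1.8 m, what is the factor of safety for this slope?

For an infinite slope with a slip plane parallel to the surface (no pore pressure): FS = [c' + γz cos²β tanφ'] / [γz sinβ cosβ].
γz = 19.9·1.8 = 35.82 kN/m²
Numerator = 16.1 + 35.82·cos²30.5°·tan19.9° = 16.1 + 35.82·0.7424·0.3620 = 25.727 kPa
Denominator = 35.82·sin30.5°·cos30.5° = 35.82·0.5075·0.8616 = 15.664 kPa
FS = 25.727 / 15.664 = 1.642

FS = 1.64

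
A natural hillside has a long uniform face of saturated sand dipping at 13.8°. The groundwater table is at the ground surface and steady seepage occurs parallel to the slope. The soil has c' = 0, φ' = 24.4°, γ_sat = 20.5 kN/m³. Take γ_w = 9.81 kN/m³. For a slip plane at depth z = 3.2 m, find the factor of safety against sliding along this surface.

With seepage parallel to the slope and the water table at the surface, the effective normal stress on the slip plane uses the buoyant unit weight γ' = γ_sat − γ_w while the driving shear stress uses γ_sat:
FS = [c' + γ' z cos²β tanφ'] / [γ_sat z sinβ cosβ]
(For c' = 0 this reduces to FS = (γ'/γ_sat)·tanφ'/tanβ.)
γ' = 20.5 − 9.81 = 10.69 kN/m³
Numerator = 0.0 + 10.69·3.2·cos²13.8°·tan24.4° = 0.0 + 10.69·3.2·0.9431·0.4536 = 14.635 kPa
Denominator = 20.5·3.2·sin13.8°·cos13.8° = 20.5·3.2·0.2385·0.9711 = 15.196 kPa
FS = 14.635 / 15.196 = 0.963

FS = 0.96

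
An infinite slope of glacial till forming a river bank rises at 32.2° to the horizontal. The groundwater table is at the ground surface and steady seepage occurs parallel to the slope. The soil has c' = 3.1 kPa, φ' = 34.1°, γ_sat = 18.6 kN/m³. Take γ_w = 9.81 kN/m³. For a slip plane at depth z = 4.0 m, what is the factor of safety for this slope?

FS = 0.60

With seepage parallel to the slope and the water table at the surface, the effective normal stress on the slip plane uses the buoyant unit weight γ' = γ_sat − γ_w while the driving shear stress uses γ_sat:
FS = [c' + γ' z cos²β tanφ'] / [γ_sat z sinβ cosβ]
γ' = 18.6 − 9.81 = 8.79 kN/m³
Numerator = 3.1 + 8.79·4.0·cos²32.2°·tan34.1° = 3.1 + 8.79·4.0·0.7160·0.6771 = 20.145 kPa
Denominator = 18.6·4.0·sin32.2°·cos32.2° = 18.6·4.0·0.5329·0.8462 = 33.548 kPa
FS = 20.145 / 33.548 = 0.600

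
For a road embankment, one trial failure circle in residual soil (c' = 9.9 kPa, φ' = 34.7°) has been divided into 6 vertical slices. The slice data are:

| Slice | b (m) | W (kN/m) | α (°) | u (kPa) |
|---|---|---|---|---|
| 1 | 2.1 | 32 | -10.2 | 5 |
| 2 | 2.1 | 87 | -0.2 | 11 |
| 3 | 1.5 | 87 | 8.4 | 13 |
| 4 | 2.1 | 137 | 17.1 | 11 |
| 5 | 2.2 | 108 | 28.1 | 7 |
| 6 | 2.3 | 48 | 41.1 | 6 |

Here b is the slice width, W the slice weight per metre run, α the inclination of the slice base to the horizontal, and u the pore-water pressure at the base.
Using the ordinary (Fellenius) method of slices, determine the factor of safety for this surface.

Ordinary method of slices: FS = Σ[c'·Δl_i + (W_i cosα_i − u_i·Δl_i)·tanφ'] / Σ W_i sinα_i, with Δl_i = b_i / cosα_i.
Slice 1: Δl = 2.1/cos(-10.2°) = 2.134 m; N'_1 = 32·cos(-10.2°) − 5·2.134 = 20.8; c'Δl = 21.12; W sinα = -5.7
Slice 2: Δl = 2.1/cos(-0.2°) = 2.100 m; N'_2 = 87·cos(-0.2°) − 11·2.100 = 63.9; c'Δl = 20.79; W sinα = -0.3
Slice 3: Δl = 1.5/cos8.4° = 1.516 m; N'_3 = 87·cos8.4° − 13·1.516 = 66.4; c'Δl = 15.01; W sinα = 12.7
Slice 4: Δl = 2.1/cos17.1° = 2.197 m; N'_4 = 137·cos17.1° − 11·2.197 = 106.8; c'Δl = 21.75; W sinα = 40.3
Slice 5: Δl = 2.2/cos28.1° = 2.494 m; N'_5 = 108·cos28.1° − 7·2.494 = 77.8; c'Δl = 24.69; W sinα = 50.9
Slice 6: Δl = 2.3/cos41.1° = 3.052 m; N'_6 = 48·cos41.1° − 6·3.052 = 17.9; c'Δl = 30.22; W sinα = 31.6
Σc'Δl = 133.6 kN/m; ΣN' = 353.5 kN/m; ΣW sinα = 129.4 kN/m
Resisting = 133.6 + 353.5·tan34.7° = 133.6 + 244.8 = 378.4 kN/m
FS = 378.4 / 129.4 = 2.923

FS = 2.92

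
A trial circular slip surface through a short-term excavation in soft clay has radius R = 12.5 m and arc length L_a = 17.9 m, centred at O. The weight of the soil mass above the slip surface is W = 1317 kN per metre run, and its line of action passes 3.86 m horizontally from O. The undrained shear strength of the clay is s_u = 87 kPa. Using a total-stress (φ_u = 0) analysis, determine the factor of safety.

FS = 3.83

Taking moments about the centre O, the resisting moment is provided by the undrained shear strength acting along the arc:
M_R = s_u·L_a·R = 87·17.90·12.5 = 19466.2 kN·m/m
M_D = W·d = 1317·3.86 = 5083.6 kN·m/m
FS = M_R / M_D = 19466.2 / 5083.6 = 3.829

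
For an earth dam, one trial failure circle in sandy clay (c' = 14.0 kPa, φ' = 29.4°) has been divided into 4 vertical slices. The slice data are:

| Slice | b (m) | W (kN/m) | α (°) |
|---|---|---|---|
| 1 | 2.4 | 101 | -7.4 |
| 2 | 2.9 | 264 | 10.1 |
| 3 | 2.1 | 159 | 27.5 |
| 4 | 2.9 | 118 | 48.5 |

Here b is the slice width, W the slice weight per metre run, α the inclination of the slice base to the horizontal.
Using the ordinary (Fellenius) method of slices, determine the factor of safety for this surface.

Ordinary method of slices: FS = Σ[c'·Δl_i + (W_i cosα_i)·tanφ'] / Σ W_i sinα_i, with Δl_i = b_i / cosα_i.
Slice 1: Δl = 2.4/cos(-7.4°) = 2.420 m; N'_1 = 101·cos(-7.4°) = 100.2; c'Δl = 33.88; W sinα = -13.0
Slice 2: Δl = 2.9/cos10.1° = 2.946 m; N'_2 = 264·cos10.1° = 259.9; c'Δl = 41.24; W sinα = 46.3
Slice 3: Δl = 2.1/cos27.5° = 2.368 m; N'_3 = 159·cos27.5° = 141.0; c'Δl = 33.15; W sinα = 73.4
Slice 4: Δl = 2.9/cos48.5° = 4.377 m; N'_4 = 118·cos48.5° = 78.2; c'Δl = 61.27; W sinα = 88.4
Σc'Δl = 169.5 kN/m; ΣN' = 579.3 kN/m; ΣW sinα = 195.1 kN/m
Resisting = 169.5 + 579.3·tan29.4° = 169.5 + 326.4 = 496.0 kN/m
FS = 496.0 / 195.1 = 2.542

FS = 2.54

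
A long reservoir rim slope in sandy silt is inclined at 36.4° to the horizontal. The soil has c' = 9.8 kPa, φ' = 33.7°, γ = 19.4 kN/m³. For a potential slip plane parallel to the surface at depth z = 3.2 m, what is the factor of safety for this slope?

For an infinite slope with a slip plane parallel to the surface (no pore pressure): FS = [c' + γz cos²β tanφ'] / [γz sinβ cosβ].
γz = 19.4·3.2 = 62.08 kN/m²
Numerator = 9.8 + 62.08·cos²36.4°·tan33.7° = 9.8 + 62.08·0.6479·0.6669 = 36.623 kPa
Denominator = 62.08·sin36.4°·cos36.4° = 62.08·0.5934·0.8049 = 29.652 kPa
FS = 36.623 / 29.652 = 1.235

FS = 1.24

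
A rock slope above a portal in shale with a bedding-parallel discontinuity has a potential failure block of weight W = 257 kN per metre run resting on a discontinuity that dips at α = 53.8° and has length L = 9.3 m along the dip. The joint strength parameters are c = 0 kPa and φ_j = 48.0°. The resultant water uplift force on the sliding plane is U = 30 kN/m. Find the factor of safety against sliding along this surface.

FS = 0.65

Resolving the block weight along and normal to the plane and applying the Mohr–Coulomb strength on the joint:
N' = W cosα − U = 257·cos53.8° − 30 = 121.8 kN/m
Driving force T = W sinα = 257·sin53.8° = 207.4 kN/m
Resisting force R = c·L + N'·tanφ_j = 0·9.3 + 121.8·tan48.0° = 0.0 + 135.3 = 135.3 kN/m
FS = R / T = 135.3 / 207.4 = 0.652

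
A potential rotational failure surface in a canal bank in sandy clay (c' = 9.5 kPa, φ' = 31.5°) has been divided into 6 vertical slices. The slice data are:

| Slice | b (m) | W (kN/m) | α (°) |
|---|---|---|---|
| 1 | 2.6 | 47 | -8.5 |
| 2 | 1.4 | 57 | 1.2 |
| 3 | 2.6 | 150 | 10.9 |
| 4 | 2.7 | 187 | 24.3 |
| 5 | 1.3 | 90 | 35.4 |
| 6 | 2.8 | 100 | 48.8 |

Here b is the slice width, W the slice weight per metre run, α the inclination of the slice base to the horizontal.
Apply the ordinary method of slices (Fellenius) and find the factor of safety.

FS = 2.16

Ordinary method of slices: FS = Σ[c'·Δl_i + (W_i cosα_i)·tanφ'] / Σ W_i sinα_i, with Δl_i = b_i / cosα_i.
Slice 1: Δl = 2.6/cos(-8.5°) = 2.629 m; N'_1 = 47·cos(-8.5°) = 46.5; c'Δl = 24.97; W sinα = -6.9
Slice 2: Δl = 1.4/cos1.2° = 1.400 m; N'_2 = 57·cos1.2° = 57.0; c'Δl = 13.30; W sinα = 1.2
Slice 3: Δl = 2.6/cos10.9° = 2.648 m; N'_3 = 150·cos10.9° = 147.3; c'Δl = 25.15; W sinα = 28.4
Slice 4: Δl = 2.7/cos24.3° = 2.962 m; N'_4 = 187·cos24.3° = 170.4; c'Δl = 28.14; W sinα = 77.0
Slice 5: Δl = 1.3/cos35.4° = 1.595 m; N'_5 = 90·cos35.4° = 73.4; c'Δl = 15.15; W sinα = 52.1
Slice 6: Δl = 2.8/cos48.8° = 4.251 m; N'_6 = 100·cos48.8° = 65.9; c'Δl = 40.38; W sinα = 75.2
Σc'Δl = 147.1 kN/m; ΣN' = 560.4 kN/m; ΣW sinα = 226.9 kN/m
Resisting = 147.1 + 560.4·tan31.5° = 147.1 + 343.4 = 490.5 kN/m
FS = 490.5 / 226.9 = 2.162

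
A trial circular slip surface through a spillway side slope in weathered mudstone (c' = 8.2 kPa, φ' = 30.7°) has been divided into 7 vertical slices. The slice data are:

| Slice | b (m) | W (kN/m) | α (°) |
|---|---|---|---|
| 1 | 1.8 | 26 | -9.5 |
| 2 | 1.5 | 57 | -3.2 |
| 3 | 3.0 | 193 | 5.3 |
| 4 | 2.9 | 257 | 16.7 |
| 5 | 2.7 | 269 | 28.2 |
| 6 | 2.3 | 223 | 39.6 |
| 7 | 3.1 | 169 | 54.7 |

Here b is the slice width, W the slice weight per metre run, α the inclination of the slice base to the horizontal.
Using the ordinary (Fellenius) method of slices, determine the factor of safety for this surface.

FS = 1.59

Ordinary method of slices: FS = Σ[c'·Δl_i + (W_i cosα_i)·tanφ'] / Σ W_i sinα_i, with Δl_i = b_i / cosα_i.
Slice 1: Δl = 1.8/cos(-9.5°) = 1.825 m; N'_1 = 26·cos(-9.5°) = 25.6; c'Δl = 14.97; W sinα = -4.3
Slice 2: Δl = 1.5/cos(-3.2°) = 1.502 m; N'_2 = 57·cos(-3.2°) = 56.9; c'Δl = 12.32; W sinα = -3.2
Slice 3: Δl = 3.0/cos5.3° = 3.013 m; N'_3 = 193·cos5.3° = 192.2; c'Δl = 24.71; W sinα = 17.8
Slice 4: Δl = 2.9/cos16.7° = 3.028 m; N'_4 = 257·cos16.7° = 246.2; c'Δl = 24.83; W sinα = 73.9
Slice 5: Δl = 2.7/cos28.2° = 3.064 m; N'_5 = 269·cos28.2° = 237.1; c'Δl = 25.12; W sinα = 127.1
Slice 6: Δl = 2.3/cos39.6° = 2.985 m; N'_6 = 223·cos39.6° = 171.8; c'Δl = 24.48; W sinα = 142.1
Slice 7: Δl = 3.1/cos54.7° = 5.365 m; N'_7 = 169·cos54.7° = 97.7; c'Δl = 43.99; W sinα = 137.9
Σc'Δl = 170.4 kN/m; ΣN' = 1027.4 kN/m; ΣW sinα = 491.4 kN/m
Resisting = 170.4 + 1027.4·tan30.7° = 170.4 + 610.1 = 780.5 kN/m
FS = 780.5 / 491.4 = 1.588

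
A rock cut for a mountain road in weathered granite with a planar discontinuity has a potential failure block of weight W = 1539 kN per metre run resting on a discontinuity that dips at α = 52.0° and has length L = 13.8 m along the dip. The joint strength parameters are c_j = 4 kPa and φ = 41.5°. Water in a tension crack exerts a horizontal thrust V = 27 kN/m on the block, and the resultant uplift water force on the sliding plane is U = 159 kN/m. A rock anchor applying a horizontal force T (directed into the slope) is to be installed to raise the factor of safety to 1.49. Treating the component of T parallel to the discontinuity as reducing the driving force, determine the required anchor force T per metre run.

Resolving forces along and normal to the sliding plane, with the horizontal anchor force T adding T·sinα to the effective normal force and T·cosα acting up the plane against the driving force:
FS = [c_jL + (W cosα − U − V sinα + T sinα) tanφ] / [W sinα + V cosα − T cosα]
Without the anchor: N' = 767.2 kN/m, driving T_d = 1229.4 kN/m, resisting R = 4·13.8 + 767.2·tan41.5° = 734.0 kN/m, FS = 0.60.
Setting FS = 1.49 and solving for T:
1.49·(1229.4 − T cos52.0°) = 734.0 + T sin52.0°·tan41.5°
T·(sin52.0°·tan41.5° + 1.49·cos52.0°) = 1.49·1229.4 − 734.0
T·(0.7880·0.8847 + 1.49·0.6157) = 1831.8 − 734.0 = 1097.8
T·1.6145 = 1097.8
T = 679.9 kN/m

T = 680 kN/m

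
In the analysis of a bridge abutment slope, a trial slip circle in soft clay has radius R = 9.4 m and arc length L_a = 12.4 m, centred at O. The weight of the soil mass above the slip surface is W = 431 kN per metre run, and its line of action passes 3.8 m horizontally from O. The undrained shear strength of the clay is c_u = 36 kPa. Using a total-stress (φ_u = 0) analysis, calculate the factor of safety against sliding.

FS = 2.56

Taking moments about the centre O, the resisting moment is provided by the undrained shear strength acting along the arc:
M_R = c_u·L_a·R = 36·12.40·9.4 = 4196.2 kN·m/m
M_D = W·d = 431·3.8 = 1637.8 kN·m/m
FS = M_R / M_D = 4196.2 / 1637.8 = 2.562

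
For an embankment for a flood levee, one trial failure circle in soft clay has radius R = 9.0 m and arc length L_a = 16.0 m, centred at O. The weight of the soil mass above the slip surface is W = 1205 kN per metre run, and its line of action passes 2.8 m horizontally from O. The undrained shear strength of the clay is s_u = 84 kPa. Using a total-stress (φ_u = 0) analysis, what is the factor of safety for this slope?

FS = 3.59

Taking moments about the centre O, the resisting moment is provided by the undrained shear strength acting along the arc:
M_R = s_u·L_a·R = 84·16.00·9.0 = 12096.0 kN·m/m
M_D = W·d = 1205·2.8 = 3374.0 kN·m/m
FS = M_R / M_D = 12096.0 / 3374.0 = 3.585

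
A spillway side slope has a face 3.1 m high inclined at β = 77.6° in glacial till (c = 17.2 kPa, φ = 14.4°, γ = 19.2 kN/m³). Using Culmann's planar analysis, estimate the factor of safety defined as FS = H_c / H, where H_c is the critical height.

H_c = (4c/γ) · sinβ cosφ / [1 − cos(β − φ)]
    = (4·17.2/19.2) · sin77.6°·cos14.4° / [1 − cos63.2°]
    = 3.583 · 0.9460 / 0.5491 = 6.17 m
FS = H_c / H = 6.17 / 3.1 = 1.991

FS = 1.99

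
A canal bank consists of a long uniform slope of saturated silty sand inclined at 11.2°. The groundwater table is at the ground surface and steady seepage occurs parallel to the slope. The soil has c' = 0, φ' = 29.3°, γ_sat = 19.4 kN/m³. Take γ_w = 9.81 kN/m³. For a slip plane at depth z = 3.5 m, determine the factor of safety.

With seepage parallel to the slope and the water table at the surface, the effective normal stress on the slip plane uses the buoyant unit weight γ' = γ_sat − γ_w while the driving shear stress uses γ_sat:
FS = [c' + γ' z cos²β tanφ'] / [γ_sat z sinβ cosβ]
(For c' = 0 this reduces to FS = (γ'/γ_sat)·tanφ'/tanβ.)
γ' = 19.4 − 9.81 = 9.59 kN/m³
Numerator = 0.0 + 9.59·3.5·cos²11.2°·tan29.3° = 0.0 + 9.59·3.5·0.9623·0.5612 = 18.125 kPa
Denominator = 19.4·3.5·sin11.2°·cos11.2° = 19.4·3.5·0.1942·0.9810 = 12.937 kPa
FS = 18.125 / 12.937 = 1.401

FS = 1.40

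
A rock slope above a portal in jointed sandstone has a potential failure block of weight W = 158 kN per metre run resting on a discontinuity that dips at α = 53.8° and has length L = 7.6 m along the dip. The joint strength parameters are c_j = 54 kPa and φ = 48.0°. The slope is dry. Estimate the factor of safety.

FS = 4.03

Resolving the block weight along and normal to the plane and applying the Mohr–Coulomb strength on the joint:
N' = W cosα = 158·cos53.8° = 93.3 kN/m
Driving force T = W sinα = 158·sin53.8° = 127.5 kN/m
Resisting force R = c_j·L + N'·tanφ = 54·7.6 + 93.3·tan48.0° = 410.4 + 103.6 = 514.0 kN/m
FS = R / T = 514.0 / 127.5 = 4.032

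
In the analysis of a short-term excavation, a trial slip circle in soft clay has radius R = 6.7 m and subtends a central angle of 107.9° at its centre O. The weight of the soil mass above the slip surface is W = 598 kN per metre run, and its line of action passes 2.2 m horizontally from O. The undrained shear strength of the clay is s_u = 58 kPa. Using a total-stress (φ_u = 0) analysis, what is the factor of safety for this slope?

FS = 3.73

Taking moments about the centre O, the resisting moment is provided by the undrained shear strength acting along the arc:
Arc length L_a = R·θ = 6.7·(107.9°·π/180) = 6.7·1.8832 = 12.62 m
M_R = s_u·L_a·R = 58·12.62·6.7 = 4903.2 kN·m/m
M_D = W·d = 598·2.2 = 1315.6 kN·m/m
FS = M_R / M_D = 4903.2 / 1315.6 = 3.727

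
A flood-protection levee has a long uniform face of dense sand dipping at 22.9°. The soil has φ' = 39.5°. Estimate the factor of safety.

For a dry cohesionless infinite slope the factor of safety is FS = tanφ' / tanβ.
FS = tan39.5° / tan22.9° = 0.8243 / 0.4224 = 1.951

FS = 1.95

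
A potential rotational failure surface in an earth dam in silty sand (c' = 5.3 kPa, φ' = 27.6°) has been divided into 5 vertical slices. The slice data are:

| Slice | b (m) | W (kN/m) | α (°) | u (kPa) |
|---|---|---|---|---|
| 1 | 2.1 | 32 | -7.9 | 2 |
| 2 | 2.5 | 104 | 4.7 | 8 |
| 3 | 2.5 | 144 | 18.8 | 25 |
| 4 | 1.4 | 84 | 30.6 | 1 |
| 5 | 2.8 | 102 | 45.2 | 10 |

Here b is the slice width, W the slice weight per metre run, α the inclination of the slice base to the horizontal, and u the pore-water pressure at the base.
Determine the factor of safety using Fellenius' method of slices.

Ordinary method of slices: FS = Σ[c'·Δl_i + (W_i cosα_i − u_i·Δl_i)·tanφ'] / Σ W_i sinα_i, with Δl_i = b_i / cosα_i.
Slice 1: Δl = 2.1/cos(-7.9°) = 2.120 m; N'_1 = 32·cos(-7.9°) − 2·2.120 = 27.5; c'Δl = 11.24; W sinα = -4.4
Slice 2: Δl = 2.5/cos4.7° = 2.508 m; N'_2 = 104·cos4.7° − 8·2.508 = 83.6; c'Δl = 13.29; W sinα = 8.5
Slice 3: Δl = 2.5/cos18.8° = 2.641 m; N'_3 = 144·cos18.8° − 25·2.641 = 70.3; c'Δl = 14.00; W sinα = 46.4
Slice 4: Δl = 1.4/cos30.6° = 1.627 m; N'_4 = 84·cos30.6° − 1·1.627 = 70.7; c'Δl = 8.62; W sinα = 42.8
Slice 5: Δl = 2.8/cos45.2° = 3.974 m; N'_5 = 102·cos45.2° − 10·3.974 = 32.1; c'Δl = 21.06; W sinα = 72.4
Σc'Δl = 68.2 kN/m; ΣN' = 284.1 kN/m; ΣW sinα = 165.7 kN/m
Resisting = 68.2 + 284.1·tan27.6° = 68.2 + 148.5 = 216.8 kN/m
FS = 216.8 / 165.7 = 1.308

FS = 1.31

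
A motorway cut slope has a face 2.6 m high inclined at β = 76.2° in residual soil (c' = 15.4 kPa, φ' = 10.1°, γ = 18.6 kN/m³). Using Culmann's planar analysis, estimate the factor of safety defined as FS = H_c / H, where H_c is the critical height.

FS = 2.05

H_c = (4c'/γ) · sinβ cosφ' / [1 − cos(β − φ')]
    = (4·15.4/18.6) · sin76.2°·cos10.1° / [1 − cos66.1°]
    = 3.312 · 0.9561 / 0.5949 = 5.32 m
FS = H_c / H = 5.32 / 2.6 = 2.047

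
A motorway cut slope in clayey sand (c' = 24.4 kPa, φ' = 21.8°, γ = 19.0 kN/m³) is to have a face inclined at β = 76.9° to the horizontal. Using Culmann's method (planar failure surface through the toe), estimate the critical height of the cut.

Culmann's analysis gives the critical failure plane at α_cr = (β + φ')/2 = (76.9 + 21.8)/2 = 49.4°, and the critical height
H_c = (4c'/γ) · sinβ cosφ' / [1 − cos(β − φ')]
    = (4·24.4/19.0) · sin76.9°·cos21.8° / [1 − cos(55.1°)]
    = 5.137 · 0.9740·0.9285 / [1 − 0.5721]
    = 5.137 · 0.9043 / 0.4279
    = 10.86 m

H_c = 10.86 m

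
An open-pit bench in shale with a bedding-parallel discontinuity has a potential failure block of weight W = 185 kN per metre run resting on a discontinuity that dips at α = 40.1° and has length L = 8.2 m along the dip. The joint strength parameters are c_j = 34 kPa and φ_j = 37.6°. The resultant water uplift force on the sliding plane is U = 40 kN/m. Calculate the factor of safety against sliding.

Resolving the block weight along and normal to the plane and applying the Mohr–Coulomb strength on the joint:
N' = W cosα − U = 185·cos40.1° − 40 = 101.5 kN/m
Driving force T = W sinα = 185·sin40.1° = 119.2 kN/m
Resisting force R = c_j·L + N'·tanφ_j = 34·8.2 + 101.5·tan37.6° = 278.8 + 78.2 = 357.0 kN/m
FS = R / T = 357.0 / 119.2 = 2.996

FS = 3.00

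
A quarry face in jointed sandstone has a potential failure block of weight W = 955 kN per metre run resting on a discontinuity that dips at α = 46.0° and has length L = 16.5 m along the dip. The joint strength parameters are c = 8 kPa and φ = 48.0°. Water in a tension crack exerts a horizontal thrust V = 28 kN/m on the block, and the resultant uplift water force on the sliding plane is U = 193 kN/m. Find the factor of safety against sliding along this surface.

Resolving the block weight along and normal to the plane and applying the Mohr–Coulomb strength on the joint:
N' = W cosα − U − V sinα = 955·cos46.0° − 193 − 28·sin46.0° = 450.3 kN/m
Driving force T = W sinα + V cosα = 955·sin46.0° + 28·cos46.0° = 706.4 kN/m
Resisting force R = c·L + N'·tanφ = 8·16.5 + 450.3·tan48.0° = 132.0 + 500.1 = 632.1 kN/m
FS = R / T = 632.1 / 706.4 = 0.895

FS = 0.89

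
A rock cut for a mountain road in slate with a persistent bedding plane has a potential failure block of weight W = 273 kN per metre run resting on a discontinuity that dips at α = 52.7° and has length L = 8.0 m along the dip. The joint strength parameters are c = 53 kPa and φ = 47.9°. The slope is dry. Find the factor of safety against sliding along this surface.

Resolving the block weight along and normal to the plane and applying the Mohr–Coulomb strength on the joint:
N' = W cosα = 273·cos52.7° = 165.4 kN/m
Driving force T = W sinα = 273·sin52.7° = 217.2 kN/m
Resisting force R = c·L + N'·tanφ = 53·8.0 + 165.4·tan47.9° = 424.0 + 183.1 = 607.1 kN/m
FS = R / T = 607.1 / 217.2 = 2.796

FS = 2.80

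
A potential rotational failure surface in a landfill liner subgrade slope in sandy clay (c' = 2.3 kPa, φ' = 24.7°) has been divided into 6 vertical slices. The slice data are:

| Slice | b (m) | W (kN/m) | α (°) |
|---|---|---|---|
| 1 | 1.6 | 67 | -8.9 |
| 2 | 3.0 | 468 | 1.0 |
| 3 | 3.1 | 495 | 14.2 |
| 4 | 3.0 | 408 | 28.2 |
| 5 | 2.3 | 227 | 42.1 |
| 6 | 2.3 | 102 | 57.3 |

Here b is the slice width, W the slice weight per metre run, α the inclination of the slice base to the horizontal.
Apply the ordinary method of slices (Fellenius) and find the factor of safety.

Ordinary method of slices: FS = Σ[c'·Δl_i + (W_i cosα_i)·tanφ'] / Σ W_i sinα_i, with Δl_i = b_i / cosα_i.
Slice 1: Δl = 1.6/cos(-8.9°) = 1.619 m; N'_1 = 67·cos(-8.9°) = 66.2; c'Δl = 3.72; W sinα = -10.4
Slice 2: Δl = 3.0/cos1.0° = 3.000 m; N'_2 = 468·cos1.0° = 467.9; c'Δl = 6.90; W sinα = 8.2
Slice 3: Δl = 3.1/cos14.2° = 3.198 m; N'_3 = 495·cos14.2° = 479.9; c'Δl = 7.35; W sinα = 121.4
Slice 4: Δl = 3.0/cos28.2° = 3.404 m; N'_4 = 408·cos28.2° = 359.6; c'Δl = 7.83; W sinα = 192.8
Slice 5: Δl = 2.3/cos42.1° = 3.100 m; N'_5 = 227·cos42.1° = 168.4; c'Δl = 7.13; W sinα = 152.2
Slice 6: Δl = 2.3/cos57.3° = 4.257 m; N'_6 = 102·cos57.3° = 55.1; c'Δl = 9.79; W sinα = 85.8
Σc'Δl = 42.7 kN/m; ΣN' = 1597.1 kN/m; ΣW sinα = 550.1 kN/m
Resisting = 42.7 + 1597.1·tan24.7° = 42.7 + 734.6 = 777.3 kN/m
FS = 777.3 / 550.1 = 1.413

FS = 1.41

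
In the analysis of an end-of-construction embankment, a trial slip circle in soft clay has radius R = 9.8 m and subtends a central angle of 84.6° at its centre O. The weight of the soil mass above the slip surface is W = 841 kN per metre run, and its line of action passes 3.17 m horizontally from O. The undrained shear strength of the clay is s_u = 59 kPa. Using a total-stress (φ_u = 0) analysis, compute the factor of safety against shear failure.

FS = 3.14

Taking moments about the centre O, the resisting moment is provided by the undrained shear strength acting along the arc:
Arc length L_a = R·θ = 9.8·(84.6°·π/180) = 9.8·1.4765 = 14.47 m
M_R = s_u·L_a·R = 59·14.47·9.8 = 8366.7 kN·m/m
M_D = W·d = 841·3.17 = 2666.0 kN·m/m
FS = M_R / M_D = 8366.7 / 2666.0 = 3.138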